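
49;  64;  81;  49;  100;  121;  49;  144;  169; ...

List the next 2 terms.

49, 196

Reading positions in blocks of 3 reveals the pattern ABB — 2 tracks woven together.
Track A = 49, 49, 49: the constant sequence 49.
Track B = 64, 81, 100, 121, 144, 169: the squares 8², 9², 10², ….
The 10th slot belongs to track A; its 4th term is 49.
Position 11 falls in track B as its term 7, giving 196.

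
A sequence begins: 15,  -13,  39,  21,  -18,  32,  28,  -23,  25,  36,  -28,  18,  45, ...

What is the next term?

The terms cycle through 3 interleaved subsequences.
Track A = 15, 21, 28, 36, 45: the triangular numbers T_5, T_6, ….
Track B = -13, -18, -23, -28: arithmetic with common difference −5.
Track C = 39, 32, 25, 18: subtracting 7 each time.
Term 14 comes from track B (its 5th entry): -33.

-33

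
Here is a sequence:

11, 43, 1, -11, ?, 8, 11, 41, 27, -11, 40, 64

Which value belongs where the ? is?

Split by position mod 3: positions 1, 4, 7, … form one track, and each other residue class forms its own.
Subsequence A = 11, -11, 11, -11: oscillating between 11 and -11.
Subsequence B = 43, ?, 41, 40: subtracting 1 each time.
Subsequence C = 1, 8, 27, 64: consecutive cubes n³ from n = 1.
The gap is subsequence B's term 2; the rule gives 42.

42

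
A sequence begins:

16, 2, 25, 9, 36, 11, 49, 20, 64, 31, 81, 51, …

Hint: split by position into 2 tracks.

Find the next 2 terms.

Split by position mod 2 into 2 tracks.
Track A: 16, 25, 36, 49, 64, 81. The squares 4², 5², 6², ….
Track B: 2, 9, 11, 20, 31, 51. A Fibonacci-like recurrence a_n = a_{n-1} + a_{n-2}.
Position 13 falls in track A as its term 7, giving 100.
The 14th slot belongs to track B; its 7th term is 82.

100, 82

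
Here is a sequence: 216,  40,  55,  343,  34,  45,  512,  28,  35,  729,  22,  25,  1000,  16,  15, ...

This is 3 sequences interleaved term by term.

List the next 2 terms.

1331, 10

Split by position mod 3 into 3 tracks.
Stream A: 216, 343, 512, 729, 1000 — perfect cubes starting at 6³.
Stream B: 40, 34, 28, 22, 16 — arithmetic, step −6.
Stream C: 55, 45, 35, 25, 15 — linear: a_n = 65 − 10·n.
Position 16 → stream A, term 6 = 1331.
Position 17 falls in stream B as its term 6, giving 10.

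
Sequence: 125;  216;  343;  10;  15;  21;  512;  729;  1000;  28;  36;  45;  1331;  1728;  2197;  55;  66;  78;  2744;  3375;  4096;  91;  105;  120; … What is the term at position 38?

13824

Reading positions in blocks of 6 reveals the pattern AAABBB — 2 tracks woven together.
Track A = 125, 216, 343, 512, 729, 1000, 1331, 1728, 2197, 2744, 3375, 4096: consecutive cubes n³ from n = 5.
Track B = 10, 15, 21, 28, 36, 45, 55, 66, 78, 91, 105, 120: triangular numbers starting at T_4.
Term 38 comes from track A (its 20th entry): 13824.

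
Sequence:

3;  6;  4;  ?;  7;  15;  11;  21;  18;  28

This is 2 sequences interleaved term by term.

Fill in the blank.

Split by position mod 2 into 2 tracks.
Track A is 3, 4, 7, 11, 18, which is each term equals the sum of the previous two.
Track B is 6, ?, 15, 21, 28, which is triangular numbers n(n+1)/2 for n = 3, 4, ….
The gap is track B's term 2; the rule gives 10.

10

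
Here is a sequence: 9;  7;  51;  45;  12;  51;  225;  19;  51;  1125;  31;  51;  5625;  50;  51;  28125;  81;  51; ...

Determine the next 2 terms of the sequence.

Taking every 3rd term gives 3 separate tracks.
Stream A: 9, 45, 225, 1125, 5625, 28125. Geometric, ×5 each step.
Stream B: 7, 12, 19, 31, 50, 81. Each term equals the sum of the previous two.
Stream C: 51, 51, 51, 51, 51, 51. The constant sequence 51.
The 19th slot belongs to stream A; its 7th term is 140625.
The 20th slot belongs to stream B; its 7th term is 131.

140625, 131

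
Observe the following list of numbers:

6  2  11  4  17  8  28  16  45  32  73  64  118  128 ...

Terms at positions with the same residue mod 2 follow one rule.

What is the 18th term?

The terms cycle through 2 interleaved subsequences.
Track A is 6, 11, 17, 28, 45, 73, 118, which is each term equals the sum of the previous two.
Track B is 2, 4, 8, 16, 32, 64, 128, which is powers 2^1, 2^2, 2^3, ….
Position 18 falls in track B as its term 9, giving 512.

512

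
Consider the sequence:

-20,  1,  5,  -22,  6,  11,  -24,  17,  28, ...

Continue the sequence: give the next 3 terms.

-26, 45, 73

Reading positions in blocks of 3 reveals the pattern ABB — 2 tracks woven together.
Track A: -20, -22, -24. Arithmetic, step −2.
Track B: 1, 5, 6, 11, 17, 28. A Fibonacci-like recurrence a_n = a_{n-1} + a_{n-2}.
Position 10 falls in track A as its term 4, giving -26.
The 11th slot belongs to track B; its 7th term is 45.
Position 12 → track B, term 8 = 73.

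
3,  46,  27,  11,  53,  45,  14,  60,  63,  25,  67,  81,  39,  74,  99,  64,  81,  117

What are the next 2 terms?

Read the sequence 3 terms at a time; column i is its own pattern.
Subsequence A = 3, 11, 14, 25, 39, 64: Fibonacci-style (each term is the sum of the two before it).
Subsequence B = 46, 53, 60, 67, 74, 81: arithmetic with common difference +7.
Subsequence C = 27, 45, 63, 81, 99, 117: adding 18 each time.
The 19th slot belongs to subsequence A; its 7th term is 103.
Term 20 comes from subsequence B (its 7th entry): 88.

103, 88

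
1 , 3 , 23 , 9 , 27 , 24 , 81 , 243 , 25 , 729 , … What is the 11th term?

2187

Positions follow the repeating pattern AAB; grouping by letter gives 2 tracks.
Subsequence A: 1, 3, 9, 27, 81, 243, 729 (successive powers of 3).
Subsequence B: 23, 24, 25 (adding 1 each time).
Position 11 falls in subsequence A as its term 8, giving 2187.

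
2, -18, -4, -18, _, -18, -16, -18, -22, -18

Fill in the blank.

Positions 1, 3, 5, … form one subsequence and positions 2, 4, 6, … form another.
Subsequence A: 2, -4, ?, -16, -22 (subtracting 6 each time).
Subsequence B: -18, -18, -18, -18, -18 (always -18).
Subsequence A's pattern makes the blank -10.

-10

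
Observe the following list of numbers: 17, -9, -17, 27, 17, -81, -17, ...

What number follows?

Positions 1, 3, 5, … form one subsequence and positions 2, 4, 6, … form another.
Subsequence A = 17, -17, 17, -17: oscillating between 17 and -17.
Subsequence B = -9, 27, -81: a geometric progression (common ratio -3).
Position 8 → subsequence B, term 4 = 243.

243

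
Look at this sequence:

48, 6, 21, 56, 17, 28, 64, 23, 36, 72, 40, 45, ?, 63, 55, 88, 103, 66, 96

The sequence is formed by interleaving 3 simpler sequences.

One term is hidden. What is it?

80

Split by position mod 3: positions 1, 4, 7, … form one track, and each other residue class forms its own.
Subsequence A = 48, 56, 64, 72, ?, 88, 96: linear: a_n = 40 + 8·n.
Subsequence B = 6, 17, 23, 40, 63, 103: each term equals the sum of the previous two.
Subsequence C = 21, 28, 36, 45, 55, 66: triangular numbers starting at T_6.
Subsequence A's pattern makes the blank 80.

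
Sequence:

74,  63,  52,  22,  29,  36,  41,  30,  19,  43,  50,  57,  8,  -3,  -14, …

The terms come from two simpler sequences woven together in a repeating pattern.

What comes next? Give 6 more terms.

64, 71, 78, -25, -36, -47

Positions follow the repeating pattern AAABBB; grouping by letter gives 2 tracks.
Track A: 74, 63, 52, 41, 30, 19, 8, -3, -14 (linear: a_n = 85 − 11·n).
Track B: 22, 29, 36, 43, 50, 57 (arithmetic, step +7).
Position 16 → track B, term 7 = 64.
Term 17 comes from track B (its 8th entry): 71.
Term 18 comes from track B (its 9th entry): 78.
Position 19 falls in track A as its term 10, giving -25.
Position 20 → track A, term 11 = -36.
Position 21 falls in track A as its term 12, giving -47.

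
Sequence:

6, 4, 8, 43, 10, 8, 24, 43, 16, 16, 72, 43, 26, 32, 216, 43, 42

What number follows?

Read the sequence 4 terms at a time; column i is its own pattern.
Track A = 6, 10, 16, 26, 42: a Fibonacci-like recurrence a_n = a_{n-1} + a_{n-2}.
Track B = 4, 8, 16, 32: powers of 2.
Track C = 8, 24, 72, 216: geometric with ratio 3.
Track D = 43, 43, 43, 43: the constant sequence 43.
Position 18 falls in track B as its term 5, giving 64.

64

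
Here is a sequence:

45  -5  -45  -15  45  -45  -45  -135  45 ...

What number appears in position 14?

-3645

Odd-indexed and even-indexed terms follow separate rules.
Track A = 45, -45, 45, -45, 45: alternating ±45.
Track B = -5, -15, -45, -135: multiplying by 3 each time.
The 14th slot belongs to track B; its 7th term is -3645.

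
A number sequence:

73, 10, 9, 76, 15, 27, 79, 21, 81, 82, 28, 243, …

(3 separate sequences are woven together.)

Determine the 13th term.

Split by position mod 3: positions 1, 4, 7, … form one track, and each other residue class forms its own.
Track A = 73, 76, 79, 82: linear: a_n = 70 + 3·n.
Track B = 10, 15, 21, 28: triangular numbers n(n+1)/2 for n = 4, 5, ….
Track C = 9, 27, 81, 243: successive powers of 3.
Position 13 falls in track A as its term 5, giving 85.

85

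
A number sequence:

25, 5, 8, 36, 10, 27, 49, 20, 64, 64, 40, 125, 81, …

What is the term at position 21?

512

Taking every 3rd term gives 3 separate tracks.
Subsequence A is 25, 36, 49, 64, 81, which is the squares 5², 6², 7², ….
Subsequence B is 5, 10, 20, 40, which is geometric, ×2 each step.
Subsequence C is 8, 27, 64, 125, which is the cubes 2³, 3³, 4³, ….
Term 21 comes from subsequence C (its 7th entry): 512.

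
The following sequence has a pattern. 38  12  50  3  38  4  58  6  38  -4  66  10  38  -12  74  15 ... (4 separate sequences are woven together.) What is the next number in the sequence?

The terms cycle through 4 interleaved subsequences.
Stream A: 38, 38, 38, 38 (always 38).
Stream B: 12, 4, -4, -12 (arithmetic with common difference −8).
Stream C: 50, 58, 66, 74 (adding 8 each time).
Stream D: 3, 6, 10, 15 (triangular numbers n(n+1)/2 for n = 2, 3, …).
Position 17 falls in stream A as its term 5, giving 38.

38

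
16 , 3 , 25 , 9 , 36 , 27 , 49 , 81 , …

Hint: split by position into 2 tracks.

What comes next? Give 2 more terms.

64, 243

Taking every 2nd term gives 2 separate tracks.
Subsequence A: 16, 25, 36, 49. Consecutive squares n² from n = 4.
Subsequence B: 3, 9, 27, 81. Powers 3^1, 3^2, 3^3, ….
Position 9 → subsequence A, term 5 = 64.
Term 10 comes from subsequence B (its 5th entry): 243.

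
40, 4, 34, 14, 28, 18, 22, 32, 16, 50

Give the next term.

10

Split by position mod 2 into 2 tracks.
Track A is 40, 34, 28, 22, 16, which is arithmetic, step −6.
Track B is 4, 14, 18, 32, 50, which is Fibonacci-style (each term is the sum of the two before it).
Position 11 → track A, term 6 = 10.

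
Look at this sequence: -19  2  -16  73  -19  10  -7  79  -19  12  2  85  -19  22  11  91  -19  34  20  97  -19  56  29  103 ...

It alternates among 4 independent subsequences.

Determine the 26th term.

The terms cycle through 4 interleaved subsequences.
Stream A: -19, -19, -19, -19, -19, -19 — constant -19.
Stream B: 2, 10, 12, 22, 34, 56 — Fibonacci-style (each term is the sum of the two before it).
Stream C: -16, -7, 2, 11, 20, 29 — linear: a_n = -25 + 9·n.
Stream D: 73, 79, 85, 91, 97, 103 — arithmetic with common difference +6.
Term 26 comes from stream B (its 7th entry): 90.

90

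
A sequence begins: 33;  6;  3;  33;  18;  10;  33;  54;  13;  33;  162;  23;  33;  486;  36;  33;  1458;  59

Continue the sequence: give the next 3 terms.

33, 4374, 95

Split by position mod 3: positions 1, 4, 7, … form one track, and each other residue class forms its own.
Stream A is 33, 33, 33, 33, 33, 33, which is the constant sequence 33.
Stream B is 6, 18, 54, 162, 486, 1458, which is multiplying by 3 each time.
Stream C is 3, 10, 13, 23, 36, 59, which is Fibonacci-style (each term is the sum of the two before it).
Term 19 comes from stream A (its 7th entry): 33.
The 20th slot belongs to stream B; its 7th term is 4374.
Position 21 → stream C, term 7 = 95.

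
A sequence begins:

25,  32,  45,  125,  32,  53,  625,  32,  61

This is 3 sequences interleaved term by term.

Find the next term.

3125

Split by position mod 3 into 3 tracks.
Stream A: 25, 125, 625 (powers of 5).
Stream B: 32, 32, 32 (constant 32).
Stream C: 45, 53, 61 (arithmetic with common difference +8).
The 10th slot belongs to stream A; its 4th term is 3125.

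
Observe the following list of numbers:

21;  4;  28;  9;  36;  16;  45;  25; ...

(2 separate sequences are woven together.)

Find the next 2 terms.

55, 36

Taking every 2nd term gives 2 separate tracks.
Subsequence A = 21, 28, 36, 45: triangular numbers starting at T_6.
Subsequence B = 4, 9, 16, 25: consecutive squares n² from n = 2.
Position 9 falls in subsequence A as its term 5, giving 55.
Position 10 falls in subsequence B as its term 5, giving 36.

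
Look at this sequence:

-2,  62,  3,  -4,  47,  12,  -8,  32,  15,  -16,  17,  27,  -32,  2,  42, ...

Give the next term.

Split by position mod 3: positions 1, 4, 7, … form one track, and each other residue class forms its own.
Track A = -2, -4, -8, -16, -32: a geometric progression (common ratio 2).
Track B = 62, 47, 32, 17, 2: arithmetic, step −15.
Track C = 3, 12, 15, 27, 42: Fibonacci-style (each term is the sum of the two before it).
Term 16 comes from track A (its 6th entry): -64.

-64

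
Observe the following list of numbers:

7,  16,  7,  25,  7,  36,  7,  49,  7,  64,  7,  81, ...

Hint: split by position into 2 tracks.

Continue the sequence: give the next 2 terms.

Positions 1, 3, 5, … form one subsequence and positions 2, 4, 6, … form another.
Stream A = 7, 7, 7, 7, 7, 7: the constant sequence 7.
Stream B = 16, 25, 36, 49, 64, 81: perfect squares starting at 4².
Term 13 comes from stream A (its 7th entry): 7.
The 14th slot belongs to stream B; its 7th term is 100.

7, 100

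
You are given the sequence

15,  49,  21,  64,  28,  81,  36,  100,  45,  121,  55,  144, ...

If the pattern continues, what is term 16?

196

The terms cycle through 2 interleaved subsequences.
Track A is 15, 21, 28, 36, 45, 55, which is triangular numbers n(n+1)/2 for n = 5, 6, ….
Track B is 49, 64, 81, 100, 121, 144, which is perfect squares starting at 7².
Term 16 comes from track B (its 8th entry): 196.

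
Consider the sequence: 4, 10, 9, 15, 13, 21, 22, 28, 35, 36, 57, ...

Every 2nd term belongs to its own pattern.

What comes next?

45

Split by position mod 2 into 2 tracks.
Track A: 4, 9, 13, 22, 35, 57 — a Fibonacci-like recurrence a_n = a_{n-1} + a_{n-2}.
Track B: 10, 15, 21, 28, 36 — triangular numbers starting at T_4.
Position 12 falls in track B as its term 6, giving 45.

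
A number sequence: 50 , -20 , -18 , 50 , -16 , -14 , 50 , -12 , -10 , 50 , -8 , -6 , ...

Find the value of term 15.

-2

Positions follow the repeating pattern ABB; grouping by letter gives 2 tracks.
Subsequence A: 50, 50, 50, 50. Always 50.
Subsequence B: -20, -18, -16, -14, -12, -10, -8, -6. Arithmetic with common difference +2.
The 15th slot belongs to subsequence B; its 10th term is -2.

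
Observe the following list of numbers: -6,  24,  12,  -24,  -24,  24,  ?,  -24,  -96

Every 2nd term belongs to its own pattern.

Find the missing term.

48

Taking every 2nd term gives 2 separate tracks.
Stream A is -6, 12, -24, ?, -96, which is geometric with ratio -2.
Stream B is 24, -24, 24, -24, which is oscillating between 24 and -24.
Stream A's pattern makes the blank 48.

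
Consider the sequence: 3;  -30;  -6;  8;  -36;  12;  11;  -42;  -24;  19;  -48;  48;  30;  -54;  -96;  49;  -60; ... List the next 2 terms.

Taking every 3rd term gives 3 separate tracks.
Track A: 3, 8, 11, 19, 30, 49. Each term equals the sum of the previous two.
Track B: -30, -36, -42, -48, -54, -60. Linear: a_n = -24 − 6·n.
Track C: -6, 12, -24, 48, -96. A geometric progression (common ratio -2).
Position 18 → track C, term 6 = 192.
Position 19 → track A, term 7 = 79.

192, 79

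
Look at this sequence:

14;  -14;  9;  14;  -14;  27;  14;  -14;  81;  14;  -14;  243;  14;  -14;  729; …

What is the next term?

14

Reading positions in blocks of 3 reveals the pattern AAB — 2 tracks woven together.
Track A: 14, -14, 14, -14, 14, -14, 14, -14, 14, -14. Alternating ±14.
Track B: 9, 27, 81, 243, 729. Powers 3^2, 3^3, 3^4, ….
Position 16 → track A, term 11 = 14.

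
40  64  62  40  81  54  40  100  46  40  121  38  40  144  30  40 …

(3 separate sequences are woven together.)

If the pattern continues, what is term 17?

169

The terms cycle through 3 interleaved subsequences.
Track A is 40, 40, 40, 40, 40, 40, which is the constant sequence 40.
Track B is 64, 81, 100, 121, 144, which is consecutive squares n² from n = 8.
Track C is 62, 54, 46, 38, 30, which is linear: a_n = 70 − 8·n.
Position 17 falls in track B as its term 6, giving 169.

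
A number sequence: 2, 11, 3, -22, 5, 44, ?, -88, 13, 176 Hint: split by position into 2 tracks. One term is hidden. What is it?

8

The terms cycle through 2 interleaved subsequences.
Subsequence A: 2, 3, 5, ?, 13. Each term equals the sum of the previous two.
Subsequence B: 11, -22, 44, -88, 176. Multiplying by -2 each time.
So the missing entry in subsequence A is 8.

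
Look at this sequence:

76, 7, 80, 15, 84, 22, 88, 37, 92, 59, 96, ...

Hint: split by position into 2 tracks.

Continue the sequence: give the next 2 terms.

96, 100

The terms cycle through 2 interleaved subsequences.
Stream A = 76, 80, 84, 88, 92, 96: arithmetic with common difference +4.
Stream B = 7, 15, 22, 37, 59: a Fibonacci-like recurrence a_n = a_{n-1} + a_{n-2}.
The 12th slot belongs to stream B; its 6th term is 96.
Position 13 falls in stream A as its term 7, giving 100.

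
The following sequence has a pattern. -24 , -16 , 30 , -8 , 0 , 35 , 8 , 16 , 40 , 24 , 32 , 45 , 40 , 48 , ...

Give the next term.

Reading positions in blocks of 3 reveals the pattern AAB — 2 tracks woven together.
Subsequence A: -24, -16, -8, 0, 8, 16, 24, 32, 40, 48. Linear: a_n = -32 + 8·n.
Subsequence B: 30, 35, 40, 45. Arithmetic with common difference +5.
Position 15 falls in subsequence B as its term 5, giving 50.

50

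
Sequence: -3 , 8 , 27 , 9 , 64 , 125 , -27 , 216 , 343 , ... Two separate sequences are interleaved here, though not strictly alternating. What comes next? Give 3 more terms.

Positions follow the repeating pattern ABB; grouping by letter gives 2 tracks.
Track A: -3, 9, -27. A geometric progression (common ratio -3).
Track B: 8, 27, 64, 125, 216, 343. The cubes 2³, 3³, 4³, ….
Term 10 comes from track A (its 4th entry): 81.
Position 11 falls in track B as its term 7, giving 512.
The 12th slot belongs to track B; its 8th term is 729.

81, 512, 729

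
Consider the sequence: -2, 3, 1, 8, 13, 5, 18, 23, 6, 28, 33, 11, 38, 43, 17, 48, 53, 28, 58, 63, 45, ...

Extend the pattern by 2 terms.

Positions follow the repeating pattern AAB; grouping by letter gives 2 tracks.
Track A: -2, 3, 8, 13, 18, 23, 28, 33, 38, 43, 48, 53, 58, 63. Arithmetic, step +5.
Track B: 1, 5, 6, 11, 17, 28, 45. Each term equals the sum of the previous two.
Term 22 comes from track A (its 15th entry): 68.
Position 23 falls in track A as its term 16, giving 73.

68, 73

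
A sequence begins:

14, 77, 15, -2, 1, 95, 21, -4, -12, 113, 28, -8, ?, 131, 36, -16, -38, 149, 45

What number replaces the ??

-25

Split by position mod 4 into 4 tracks.
Stream A: 14, 1, -12, ?, -38 (subtracting 13 each time).
Stream B: 77, 95, 113, 131, 149 (linear: a_n = 59 + 18·n).
Stream C: 15, 21, 28, 36, 45 (the triangular numbers T_5, T_6, …).
Stream D: -2, -4, -8, -16 (multiplying by 2 each time).
The gap is stream A's term 4; the rule gives -25.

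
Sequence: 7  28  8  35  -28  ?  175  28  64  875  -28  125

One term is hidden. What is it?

27

Split by position mod 3: positions 1, 4, 7, … form one track, and each other residue class forms its own.
Track A is 7, 35, 175, 875, which is geometric with ratio 5.
Track B is 28, -28, 28, -28, which is alternating ±28.
Track C is 8, ?, 64, 125, which is consecutive cubes n³ from n = 2.
So the missing entry in track C is 27.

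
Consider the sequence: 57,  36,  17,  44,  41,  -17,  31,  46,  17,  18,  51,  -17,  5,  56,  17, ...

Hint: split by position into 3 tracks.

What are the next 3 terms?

Split by position mod 3 into 3 tracks.
Subsequence A: 57, 44, 31, 18, 5. Subtracting 13 each time.
Subsequence B: 36, 41, 46, 51, 56. Arithmetic, step +5.
Subsequence C: 17, -17, 17, -17, 17. Alternating ±17.
The 16th slot belongs to subsequence A; its 6th term is -8.
Term 17 comes from subsequence B (its 6th entry): 61.
Position 18 → subsequence C, term 6 = -17.

-8, 61, -17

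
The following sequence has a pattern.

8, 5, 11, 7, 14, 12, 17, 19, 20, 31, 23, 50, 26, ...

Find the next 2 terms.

81, 29

Odd-indexed and even-indexed terms follow separate rules.
Stream A: 8, 11, 14, 17, 20, 23, 26 — adding 3 each time.
Stream B: 5, 7, 12, 19, 31, 50 — Fibonacci-style (each term is the sum of the two before it).
Position 14 falls in stream B as its term 7, giving 81.
The 15th slot belongs to stream A; its 8th term is 29.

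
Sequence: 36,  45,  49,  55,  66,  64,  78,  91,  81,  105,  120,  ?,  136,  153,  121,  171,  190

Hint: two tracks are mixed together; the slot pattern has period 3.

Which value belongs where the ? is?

100

The slot pattern repeats as AAB (period 3), so there are 2 interleaved tracks.
Stream A = 36, 45, 55, 66, 78, 91, 105, 120, 136, 153, 171, 190: triangular numbers starting at T_8.
Stream B = 49, 64, 81, ?, 121: perfect squares starting at 7².
The gap is stream B's term 4; the rule gives 100.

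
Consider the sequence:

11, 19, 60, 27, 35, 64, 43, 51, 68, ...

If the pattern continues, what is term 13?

Reading positions in blocks of 3 reveals the pattern AAB — 2 tracks woven together.
Track A is 11, 19, 27, 35, 43, 51, which is arithmetic, step +8.
Track B is 60, 64, 68, which is arithmetic with common difference +4.
Term 13 comes from track A (its 9th entry): 75.

75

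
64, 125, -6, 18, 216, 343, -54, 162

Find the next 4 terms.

The slot pattern repeats as AABB (period 4), so there are 2 interleaved tracks.
Track A = 64, 125, 216, 343: perfect cubes starting at 4³.
Track B = -6, 18, -54, 162: geometric with ratio -3.
The 9th slot belongs to track A; its 5th term is 512.
Term 10 comes from track A (its 6th entry): 729.
Position 11 → track B, term 5 = -486.
Position 12 → track B, term 6 = 1458.

512, 729, -486, 1458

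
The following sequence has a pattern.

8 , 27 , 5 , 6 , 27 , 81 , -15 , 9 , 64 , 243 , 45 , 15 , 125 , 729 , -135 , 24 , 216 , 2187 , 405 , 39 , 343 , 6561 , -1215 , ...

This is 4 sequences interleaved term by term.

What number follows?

Split by position mod 4 into 4 tracks.
Subsequence A = 8, 27, 64, 125, 216, 343: the cubes 2³, 3³, 4³, ….
Subsequence B = 27, 81, 243, 729, 2187, 6561: powers of 3.
Subsequence C = 5, -15, 45, -135, 405, -1215: multiplying by -3 each time.
Subsequence D = 6, 9, 15, 24, 39: Fibonacci-style (each term is the sum of the two before it).
Position 24 falls in subsequence D as its term 6, giving 63.

63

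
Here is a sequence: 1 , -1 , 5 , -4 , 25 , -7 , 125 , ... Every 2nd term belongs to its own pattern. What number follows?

-10

The terms cycle through 2 interleaved subsequences.
Track A: 1, 5, 25, 125. Powers 5^0, 5^1, 5^2, ….
Track B: -1, -4, -7. Arithmetic, step −3.
Term 8 comes from track B (its 4th entry): -10.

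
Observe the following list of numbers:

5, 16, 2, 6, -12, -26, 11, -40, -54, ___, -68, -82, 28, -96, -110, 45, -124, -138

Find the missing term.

17

The slot pattern repeats as ABB (period 3), so there are 2 interleaved tracks.
Track A: 5, 6, 11, ?, 28, 45 (Fibonacci-style (each term is the sum of the two before it)).
Track B: 16, 2, -12, -26, -40, -54, -68, -82, -96, -110, -124, -138 (arithmetic with common difference −14).
The gap is track A's term 4; the rule gives 17.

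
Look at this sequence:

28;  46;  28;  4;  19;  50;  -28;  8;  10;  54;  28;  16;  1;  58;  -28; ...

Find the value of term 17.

Split by position mod 4 into 4 tracks.
Track A = 28, 19, 10, 1: arithmetic, step −9.
Track B = 46, 50, 54, 58: arithmetic, step +4.
Track C = 28, -28, 28, -28: the oscillation 28·(−1)^(n+1).
Track D = 4, 8, 16: powers of 2.
Term 17 comes from track A (its 5th entry): -8.

-8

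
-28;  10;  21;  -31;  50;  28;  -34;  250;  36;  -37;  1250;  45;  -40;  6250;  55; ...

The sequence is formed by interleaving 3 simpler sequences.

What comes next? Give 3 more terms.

Split by position mod 3: positions 1, 4, 7, … form one track, and each other residue class forms its own.
Subsequence A: -28, -31, -34, -37, -40 — arithmetic, step −3.
Subsequence B: 10, 50, 250, 1250, 6250 — geometric with ratio 5.
Subsequence C: 21, 28, 36, 45, 55 — triangular numbers n(n+1)/2 for n = 6, 7, ….
Term 16 comes from subsequence A (its 6th entry): -43.
The 17th slot belongs to subsequence B; its 6th term is 31250.
The 18th slot belongs to subsequence C; its 6th term is 66.

-43, 31250, 66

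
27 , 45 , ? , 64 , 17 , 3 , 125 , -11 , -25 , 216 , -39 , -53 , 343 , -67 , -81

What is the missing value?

31

Positions follow the repeating pattern ABB; grouping by letter gives 2 tracks.
Track A: 27, 64, 125, 216, 343 — consecutive cubes n³ from n = 3.
Track B: 45, ?, 17, 3, -11, -25, -39, -53, -67, -81 — subtracting 14 each time.
So the missing entry in track B is 31.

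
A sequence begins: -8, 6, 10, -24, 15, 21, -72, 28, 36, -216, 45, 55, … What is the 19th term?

The slot pattern repeats as ABB (period 3), so there are 2 interleaved tracks.
Track A = -8, -24, -72, -216: a geometric progression (common ratio 3).
Track B = 6, 10, 15, 21, 28, 36, 45, 55: the triangular numbers T_3, T_4, ….
Position 19 → track A, term 7 = -5832.

-5832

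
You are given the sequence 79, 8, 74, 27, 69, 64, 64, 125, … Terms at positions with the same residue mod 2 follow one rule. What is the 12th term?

Split by position mod 2 into 2 tracks.
Track A: 79, 74, 69, 64 (linear: a_n = 84 − 5·n).
Track B: 8, 27, 64, 125 (consecutive cubes n³ from n = 2).
The 12th slot belongs to track B; its 6th term is 343.

343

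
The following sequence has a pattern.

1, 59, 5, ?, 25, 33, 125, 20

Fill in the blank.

Odd-indexed and even-indexed terms follow separate rules.
Subsequence A: 1, 5, 25, 125 (powers of 5).
Subsequence B: 59, ?, 33, 20 (linear: a_n = 72 − 13·n).
So the missing entry in subsequence B is 46.

46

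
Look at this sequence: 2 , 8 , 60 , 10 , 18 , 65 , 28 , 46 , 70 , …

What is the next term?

Reading positions in blocks of 3 reveals the pattern AAB — 2 tracks woven together.
Track A: 2, 8, 10, 18, 28, 46 (each term equals the sum of the previous two).
Track B: 60, 65, 70 (linear: a_n = 55 + 5·n).
Position 10 → track A, term 7 = 74.

74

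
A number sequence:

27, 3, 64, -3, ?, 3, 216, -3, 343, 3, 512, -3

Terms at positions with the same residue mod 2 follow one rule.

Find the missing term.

Taking every 2nd term gives 2 separate tracks.
Stream A: 27, 64, ?, 216, 343, 512 — perfect cubes starting at 3³.
Stream B: 3, -3, 3, -3, 3, -3 — oscillating between 3 and -3.
Stream A's pattern makes the blank 125.

125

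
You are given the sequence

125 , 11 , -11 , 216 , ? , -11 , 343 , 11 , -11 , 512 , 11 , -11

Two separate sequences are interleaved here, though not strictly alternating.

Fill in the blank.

11

Positions follow the repeating pattern ABB; grouping by letter gives 2 tracks.
Subsequence A: 125, 216, 343, 512 (perfect cubes starting at 5³).
Subsequence B: 11, -11, ?, -11, 11, -11, 11, -11 (alternating ±11).
Subsequence B's pattern makes the blank 11.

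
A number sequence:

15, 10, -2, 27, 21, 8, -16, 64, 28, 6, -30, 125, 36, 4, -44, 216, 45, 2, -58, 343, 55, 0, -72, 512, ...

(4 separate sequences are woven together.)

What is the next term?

66

Taking every 4th term gives 4 separate tracks.
Track A is 15, 21, 28, 36, 45, 55, which is the triangular numbers T_5, T_6, ….
Track B is 10, 8, 6, 4, 2, 0, which is arithmetic with common difference −2.
Track C is -2, -16, -30, -44, -58, -72, which is linear: a_n = 12 − 14·n.
Track D is 27, 64, 125, 216, 343, 512, which is consecutive cubes n³ from n = 3.
Term 25 comes from track A (its 7th entry): 66.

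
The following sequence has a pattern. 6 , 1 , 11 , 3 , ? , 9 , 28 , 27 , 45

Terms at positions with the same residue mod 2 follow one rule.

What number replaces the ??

Odd-indexed and even-indexed terms follow separate rules.
Subsequence A is 6, 11, ?, 28, 45, which is a Fibonacci-like recurrence a_n = a_{n-1} + a_{n-2}.
Subsequence B is 1, 3, 9, 27, which is successive powers of 3.
So the missing entry in subsequence A is 17.

17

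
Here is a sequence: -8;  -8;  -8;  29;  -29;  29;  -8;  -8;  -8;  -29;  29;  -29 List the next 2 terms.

-8, -8

Positions follow the repeating pattern AAABBB; grouping by letter gives 2 tracks.
Stream A = -8, -8, -8, -8, -8, -8: the constant sequence -8.
Stream B = 29, -29, 29, -29, 29, -29: the oscillation 29·(−1)^(n+1).
The 13th slot belongs to stream A; its 7th term is -8.
Term 14 comes from stream A (its 8th entry): -8.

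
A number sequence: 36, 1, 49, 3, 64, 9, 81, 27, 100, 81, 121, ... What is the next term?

Split by position mod 2 into 2 tracks.
Track A: 36, 49, 64, 81, 100, 121. Consecutive squares n² from n = 6.
Track B: 1, 3, 9, 27, 81. Successive powers of 3.
Term 12 comes from track B (its 6th entry): 243.

243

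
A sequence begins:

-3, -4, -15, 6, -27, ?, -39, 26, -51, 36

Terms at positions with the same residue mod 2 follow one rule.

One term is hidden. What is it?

Taking every 2nd term gives 2 separate tracks.
Subsequence A: -3, -15, -27, -39, -51 (arithmetic with common difference −12).
Subsequence B: -4, 6, ?, 26, 36 (arithmetic, step +10).
Filling subsequence B at index 3 by its rule yields 16.

16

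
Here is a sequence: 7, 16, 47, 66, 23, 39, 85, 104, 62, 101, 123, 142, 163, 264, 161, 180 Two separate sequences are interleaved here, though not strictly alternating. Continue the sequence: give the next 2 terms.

Reading positions in blocks of 4 reveals the pattern AABB — 2 tracks woven together.
Track A is 7, 16, 23, 39, 62, 101, 163, 264, which is each term equals the sum of the previous two.
Track B is 47, 66, 85, 104, 123, 142, 161, 180, which is linear: a_n = 28 + 19·n.
The 17th slot belongs to track A; its 9th term is 427.
The 18th slot belongs to track A; its 10th term is 691.

427, 691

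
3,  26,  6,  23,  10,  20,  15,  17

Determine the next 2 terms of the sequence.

Odd-indexed and even-indexed terms follow separate rules.
Subsequence A is 3, 6, 10, 15, which is triangular numbers n(n+1)/2 for n = 2, 3, ….
Subsequence B is 26, 23, 20, 17, which is linear: a_n = 29 − 3·n.
Position 9 → subsequence A, term 5 = 21.
Position 10 falls in subsequence B as its term 5, giving 14.

21, 14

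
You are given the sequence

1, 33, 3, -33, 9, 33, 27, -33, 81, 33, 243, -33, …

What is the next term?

729

Positions 1, 3, 5, … form one subsequence and positions 2, 4, 6, … form another.
Track A: 1, 3, 9, 27, 81, 243 (powers of 3).
Track B: 33, -33, 33, -33, 33, -33 (alternating ±33).
Position 13 → track A, term 7 = 729.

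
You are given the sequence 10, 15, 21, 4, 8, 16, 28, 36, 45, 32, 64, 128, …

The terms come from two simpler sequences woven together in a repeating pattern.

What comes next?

55

Positions follow the repeating pattern AAABBB; grouping by letter gives 2 tracks.
Subsequence A = 10, 15, 21, 28, 36, 45: triangular numbers starting at T_4.
Subsequence B = 4, 8, 16, 32, 64, 128: powers of 2.
Position 13 falls in subsequence A as its term 7, giving 55.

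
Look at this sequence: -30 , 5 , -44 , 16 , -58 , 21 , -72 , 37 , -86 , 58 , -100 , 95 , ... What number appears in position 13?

-114

Odd-indexed and even-indexed terms follow separate rules.
Track A: -30, -44, -58, -72, -86, -100. Arithmetic with common difference −14.
Track B: 5, 16, 21, 37, 58, 95. Each term equals the sum of the previous two.
Term 13 comes from track A (its 7th entry): -114.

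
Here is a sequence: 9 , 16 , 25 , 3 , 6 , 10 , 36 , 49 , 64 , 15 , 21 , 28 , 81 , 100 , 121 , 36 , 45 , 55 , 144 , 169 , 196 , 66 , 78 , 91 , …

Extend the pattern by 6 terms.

225, 256, 289, 105, 120, 136

Reading positions in blocks of 6 reveals the pattern AAABBB — 2 tracks woven together.
Subsequence A = 9, 16, 25, 36, 49, 64, 81, 100, 121, 144, 169, 196: the squares 3², 4², 5², ….
Subsequence B = 3, 6, 10, 15, 21, 28, 36, 45, 55, 66, 78, 91: triangular numbers starting at T_2.
Position 25 falls in subsequence A as its term 13, giving 225.
Position 26 → subsequence A, term 14 = 256.
Term 27 comes from subsequence A (its 15th entry): 289.
Term 28 comes from subsequence B (its 13th entry): 105.
Position 29 falls in subsequence B as its term 14, giving 120.
Term 30 comes from subsequence B (its 15th entry): 136.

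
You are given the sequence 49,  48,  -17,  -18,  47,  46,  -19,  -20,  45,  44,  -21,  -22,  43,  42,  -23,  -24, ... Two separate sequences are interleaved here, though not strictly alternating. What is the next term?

The slot pattern repeats as AABB (period 4), so there are 2 interleaved tracks.
Stream A: 49, 48, 47, 46, 45, 44, 43, 42 — linear: a_n = 50 − n.
Stream B: -17, -18, -19, -20, -21, -22, -23, -24 — arithmetic, step −1.
Term 17 comes from stream A (its 9th entry): 41.

41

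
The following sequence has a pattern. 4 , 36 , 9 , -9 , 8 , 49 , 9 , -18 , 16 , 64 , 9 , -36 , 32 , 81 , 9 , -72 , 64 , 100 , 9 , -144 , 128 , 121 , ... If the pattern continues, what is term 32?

-1152

Split by position mod 4: positions 1, 5, 9, … form one track, and each other residue class forms its own.
Subsequence A: 4, 8, 16, 32, 64, 128 — powers of 2.
Subsequence B: 36, 49, 64, 81, 100, 121 — the squares 6², 7², 8², ….
Subsequence C: 9, 9, 9, 9, 9 — constant 9.
Subsequence D: -9, -18, -36, -72, -144 — geometric, ×2 each step.
Term 32 comes from subsequence D (its 8th entry): -1152.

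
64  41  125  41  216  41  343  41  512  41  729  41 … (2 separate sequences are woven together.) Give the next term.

Taking every 2nd term gives 2 separate tracks.
Stream A: 64, 125, 216, 343, 512, 729 — perfect cubes starting at 4³.
Stream B: 41, 41, 41, 41, 41, 41 — always 41.
Term 13 comes from stream A (its 7th entry): 1000.

1000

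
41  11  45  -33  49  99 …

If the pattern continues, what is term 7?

53

Taking every 2nd term gives 2 separate tracks.
Subsequence A: 41, 45, 49 — arithmetic, step +4.
Subsequence B: 11, -33, 99 — geometric with ratio -3.
Term 7 comes from subsequence A (its 4th entry): 53.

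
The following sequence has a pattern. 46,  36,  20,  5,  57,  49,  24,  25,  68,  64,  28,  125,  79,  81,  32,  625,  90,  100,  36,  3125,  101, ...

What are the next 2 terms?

121, 40

Split by position mod 4 into 4 tracks.
Subsequence A: 46, 57, 68, 79, 90, 101 — arithmetic with common difference +11.
Subsequence B: 36, 49, 64, 81, 100 — consecutive squares n² from n = 6.
Subsequence C: 20, 24, 28, 32, 36 — arithmetic, step +4.
Subsequence D: 5, 25, 125, 625, 3125 — powers of 5.
Position 22 falls in subsequence B as its term 6, giving 121.
Position 23 → subsequence C, term 6 = 40.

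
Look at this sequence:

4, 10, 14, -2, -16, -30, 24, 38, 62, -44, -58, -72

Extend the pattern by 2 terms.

100, 162

Reading positions in blocks of 6 reveals the pattern AAABBB — 2 tracks woven together.
Subsequence A: 4, 10, 14, 24, 38, 62. A Fibonacci-like recurrence a_n = a_{n-1} + a_{n-2}.
Subsequence B: -2, -16, -30, -44, -58, -72. Subtracting 14 each time.
Term 13 comes from subsequence A (its 7th entry): 100.
Position 14 → subsequence A, term 8 = 162.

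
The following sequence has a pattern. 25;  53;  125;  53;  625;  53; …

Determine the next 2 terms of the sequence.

Odd-indexed and even-indexed terms follow separate rules.
Subsequence A: 25, 125, 625 (powers 5^2, 5^3, 5^4, …).
Subsequence B: 53, 53, 53 (the constant sequence 53).
The 7th slot belongs to subsequence A; its 4th term is 3125.
The 8th slot belongs to subsequence B; its 4th term is 53.

3125, 53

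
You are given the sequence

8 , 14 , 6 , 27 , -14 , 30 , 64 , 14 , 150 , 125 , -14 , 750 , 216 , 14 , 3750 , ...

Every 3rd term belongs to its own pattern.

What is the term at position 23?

Read the sequence 3 terms at a time; column i is its own pattern.
Stream A: 8, 27, 64, 125, 216. Consecutive cubes n³ from n = 2.
Stream B: 14, -14, 14, -14, 14. The oscillation 14·(−1)^(n+1).
Stream C: 6, 30, 150, 750, 3750. Multiplying by 5 each time.
Term 23 comes from stream B (its 8th entry): -14.

-14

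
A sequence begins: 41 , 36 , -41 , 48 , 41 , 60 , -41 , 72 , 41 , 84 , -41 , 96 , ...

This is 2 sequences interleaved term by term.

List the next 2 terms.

41, 108

Split by position mod 2 into 2 tracks.
Stream A: 41, -41, 41, -41, 41, -41 — oscillating between 41 and -41.
Stream B: 36, 48, 60, 72, 84, 96 — adding 12 each time.
The 13th slot belongs to stream A; its 7th term is 41.
Term 14 comes from stream B (its 7th entry): 108.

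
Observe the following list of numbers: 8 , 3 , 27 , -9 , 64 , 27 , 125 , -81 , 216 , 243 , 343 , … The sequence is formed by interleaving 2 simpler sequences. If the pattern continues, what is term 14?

2187

Odd-indexed and even-indexed terms follow separate rules.
Track A: 8, 27, 64, 125, 216, 343 — the cubes 2³, 3³, 4³, ….
Track B: 3, -9, 27, -81, 243 — geometric, ×-3 each step.
Term 14 comes from track B (its 7th entry): 2187.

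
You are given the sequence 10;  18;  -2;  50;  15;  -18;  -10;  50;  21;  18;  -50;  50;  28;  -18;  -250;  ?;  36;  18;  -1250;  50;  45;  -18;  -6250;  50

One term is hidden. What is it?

The terms cycle through 4 interleaved subsequences.
Track A is 10, 15, 21, 28, 36, 45, which is the triangular numbers T_4, T_5, ….
Track B is 18, -18, 18, -18, 18, -18, which is alternating ±18.
Track C is -2, -10, -50, -250, -1250, -6250, which is a geometric progression (common ratio 5).
Track D is 50, 50, 50, ?, 50, 50, which is constant 50.
So the missing entry in track D is 50.

50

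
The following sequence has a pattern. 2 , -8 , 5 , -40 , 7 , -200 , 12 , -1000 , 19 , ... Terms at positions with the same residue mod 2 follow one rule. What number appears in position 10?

Positions 1, 3, 5, … form one subsequence and positions 2, 4, 6, … form another.
Stream A: 2, 5, 7, 12, 19 (Fibonacci-style (each term is the sum of the two before it)).
Stream B: -8, -40, -200, -1000 (a geometric progression (common ratio 5)).
The 10th slot belongs to stream B; its 5th term is -5000.

-5000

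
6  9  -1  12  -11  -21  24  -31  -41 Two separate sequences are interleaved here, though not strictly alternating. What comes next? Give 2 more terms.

The slot pattern repeats as ABB (period 3), so there are 2 interleaved tracks.
Subsequence A: 6, 12, 24 (multiplying by 2 each time).
Subsequence B: 9, -1, -11, -21, -31, -41 (arithmetic with common difference −10).
The 10th slot belongs to subsequence A; its 4th term is 48.
Position 11 → subsequence B, term 7 = -51.

48, -51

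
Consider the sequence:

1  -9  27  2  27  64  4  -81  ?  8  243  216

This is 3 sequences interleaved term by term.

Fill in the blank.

125

Split by position mod 3 into 3 tracks.
Track A = 1, 2, 4, 8: successive powers of 2.
Track B = -9, 27, -81, 243: multiplying by -3 each time.
Track C = 27, 64, ?, 216: the cubes 3³, 4³, 5³, ….
The gap is track C's term 3; the rule gives 125.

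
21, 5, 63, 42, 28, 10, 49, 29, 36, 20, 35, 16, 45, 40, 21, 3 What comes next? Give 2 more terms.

55, 80

Taking every 4th term gives 4 separate tracks.
Stream A = 21, 28, 36, 45: triangular numbers starting at T_6.
Stream B = 5, 10, 20, 40: a geometric progression (common ratio 2).
Stream C = 63, 49, 35, 21: arithmetic with common difference −14.
Stream D = 42, 29, 16, 3: arithmetic with common difference −13.
Position 17 falls in stream A as its term 5, giving 55.
Term 18 comes from stream B (its 5th entry): 80.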